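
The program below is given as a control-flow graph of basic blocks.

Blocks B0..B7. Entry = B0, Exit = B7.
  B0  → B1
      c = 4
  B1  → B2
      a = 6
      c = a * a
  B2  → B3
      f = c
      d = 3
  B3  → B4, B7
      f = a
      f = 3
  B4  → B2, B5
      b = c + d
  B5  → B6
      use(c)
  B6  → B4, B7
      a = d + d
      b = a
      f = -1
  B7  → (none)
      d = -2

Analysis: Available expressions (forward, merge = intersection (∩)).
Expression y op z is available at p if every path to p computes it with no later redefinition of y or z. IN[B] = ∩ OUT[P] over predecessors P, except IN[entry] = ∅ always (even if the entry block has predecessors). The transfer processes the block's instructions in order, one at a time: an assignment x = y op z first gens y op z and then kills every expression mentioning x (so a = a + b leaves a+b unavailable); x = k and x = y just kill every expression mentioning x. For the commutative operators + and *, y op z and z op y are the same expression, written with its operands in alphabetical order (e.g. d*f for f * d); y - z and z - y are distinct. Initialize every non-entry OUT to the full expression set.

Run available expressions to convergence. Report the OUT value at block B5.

Answer: {c+d}

Derivation:
Per-block solution:
  B0:  IN={}  OUT={}
  B1:  IN={}  OUT={a*a}
  B2:  IN={}  OUT={}
  B3:  IN={}  OUT={}
  B4:  IN={}  OUT={c+d}
  B5:  IN={c+d}  OUT={c+d}
  B6:  IN={c+d}  OUT={c+d, d+d}
  B7:  IN={}  OUT={}

Merge at B5: IN[B5] = OUT[B4] = {c+d}
Applying B5's transfer function to that IN value gives OUT[B5] (row B5 above).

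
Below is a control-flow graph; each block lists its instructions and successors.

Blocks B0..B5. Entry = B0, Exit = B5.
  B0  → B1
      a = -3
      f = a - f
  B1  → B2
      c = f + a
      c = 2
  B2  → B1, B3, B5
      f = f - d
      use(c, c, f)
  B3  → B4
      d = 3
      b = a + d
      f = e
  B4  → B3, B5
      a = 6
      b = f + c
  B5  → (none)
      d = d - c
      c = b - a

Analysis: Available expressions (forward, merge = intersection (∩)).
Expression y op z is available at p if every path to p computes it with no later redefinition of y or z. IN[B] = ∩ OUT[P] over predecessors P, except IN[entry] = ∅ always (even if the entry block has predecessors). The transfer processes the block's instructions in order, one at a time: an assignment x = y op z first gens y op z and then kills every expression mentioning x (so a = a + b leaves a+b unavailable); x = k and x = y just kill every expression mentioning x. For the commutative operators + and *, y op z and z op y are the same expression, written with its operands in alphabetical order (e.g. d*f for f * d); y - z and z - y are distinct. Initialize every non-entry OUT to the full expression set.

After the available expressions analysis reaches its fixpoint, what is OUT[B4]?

Answer: {c+f}

Trace:
Fixpoint table:
  B0:   IN={}   OUT={}
  B1:   IN={}   OUT={a+f}
  B2:   IN={a+f}   OUT={}
  B3:   IN={}   OUT={a+d}
  B4:   IN={a+d}   OUT={c+f}
  B5:   IN={}   OUT={b-a}

Merge at B4: IN[B4] = OUT[B3] = {a+d}
Applying B4's transfer function to that IN value gives OUT[B4] (row B4 above).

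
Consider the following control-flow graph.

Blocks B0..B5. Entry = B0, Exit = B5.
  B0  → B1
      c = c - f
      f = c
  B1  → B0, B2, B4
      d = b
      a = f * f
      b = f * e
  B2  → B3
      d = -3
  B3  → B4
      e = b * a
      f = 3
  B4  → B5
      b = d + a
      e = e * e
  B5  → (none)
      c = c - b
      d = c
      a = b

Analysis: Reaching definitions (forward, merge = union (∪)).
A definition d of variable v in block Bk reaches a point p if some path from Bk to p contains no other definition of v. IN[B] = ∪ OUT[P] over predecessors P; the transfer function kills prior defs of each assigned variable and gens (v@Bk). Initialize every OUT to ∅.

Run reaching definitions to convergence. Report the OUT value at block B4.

Converged values:
  B0: | IN={a@B1, b@B1, c@B0, d@B1, f@B0} | OUT={a@B1, b@B1, c@B0, d@B1, f@B0}
  B1: | IN={a@B1, b@B1, c@B0, d@B1, f@B0} | OUT={a@B1, b@B1, c@B0, d@B1, f@B0}
  B2: | IN={a@B1, b@B1, c@B0, d@B1, f@B0} | OUT={a@B1, b@B1, c@B0, d@B2, f@B0}
  B3: | IN={a@B1, b@B1, c@B0, d@B2, f@B0} | OUT={a@B1, b@B1, c@B0, d@B2, e@B3, f@B3}
  B4: | IN={a@B1, b@B1, c@B0, d@B1, d@B2, e@B3, f@B0, f@B3} | OUT={a@B1, b@B4, c@B0, d@B1, d@B2, e@B4, f@B0, f@B3}
  B5: | IN={a@B1, b@B4, c@B0, d@B1, d@B2, e@B4, f@B0, f@B3} | OUT={a@B5, b@B4, c@B5, d@B5, e@B4, f@B0, f@B3}

Merge at B4: IN[B4] = OUT[B1] ⊔ OUT[B3] = {a@B1, b@B1, c@B0, d@B1, d@B2, e@B3, f@B0, f@B3}
Applying B4's transfer function to that IN value gives OUT[B4] (row B4 above).

Answer: {a@B1, b@B4, c@B0, d@B1, d@B2, e@B4, f@B0, f@B3}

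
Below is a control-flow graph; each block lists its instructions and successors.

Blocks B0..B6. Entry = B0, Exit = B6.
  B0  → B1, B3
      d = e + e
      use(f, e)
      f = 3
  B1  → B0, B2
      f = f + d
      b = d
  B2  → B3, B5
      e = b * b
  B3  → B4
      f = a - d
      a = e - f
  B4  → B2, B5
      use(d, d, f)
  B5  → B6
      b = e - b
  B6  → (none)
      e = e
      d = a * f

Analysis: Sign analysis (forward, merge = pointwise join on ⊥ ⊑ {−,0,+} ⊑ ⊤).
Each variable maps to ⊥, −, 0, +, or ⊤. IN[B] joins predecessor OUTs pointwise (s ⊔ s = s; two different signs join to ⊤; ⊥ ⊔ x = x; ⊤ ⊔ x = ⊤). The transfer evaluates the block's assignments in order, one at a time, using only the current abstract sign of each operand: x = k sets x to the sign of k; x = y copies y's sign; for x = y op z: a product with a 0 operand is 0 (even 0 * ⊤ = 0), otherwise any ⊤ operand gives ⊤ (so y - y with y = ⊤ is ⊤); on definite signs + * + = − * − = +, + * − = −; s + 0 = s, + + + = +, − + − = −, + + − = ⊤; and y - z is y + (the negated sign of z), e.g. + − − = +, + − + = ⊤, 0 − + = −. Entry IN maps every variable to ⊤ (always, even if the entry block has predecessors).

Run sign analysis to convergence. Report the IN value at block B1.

Per-block solution:
  B0: | IN=(all ⊤) | OUT={f:+; rest ⊤}
  B1: | IN={f:+; rest ⊤} | OUT=(all ⊤)
  B2: | IN=(all ⊤) | OUT=(all ⊤)
  B3: | IN=(all ⊤) | OUT=(all ⊤)
  B4: | IN=(all ⊤) | OUT=(all ⊤)
  B5: | IN=(all ⊤) | OUT=(all ⊤)
  B6: | IN=(all ⊤) | OUT=(all ⊤)

Merge at B1: IN[B1] = OUT[B0] = {a: ⊤, b: ⊤, c: ⊤, d: ⊤, e: ⊤, f: +}

Answer: {a: ⊤, b: ⊤, c: ⊤, d: ⊤, e: ⊤, f: +}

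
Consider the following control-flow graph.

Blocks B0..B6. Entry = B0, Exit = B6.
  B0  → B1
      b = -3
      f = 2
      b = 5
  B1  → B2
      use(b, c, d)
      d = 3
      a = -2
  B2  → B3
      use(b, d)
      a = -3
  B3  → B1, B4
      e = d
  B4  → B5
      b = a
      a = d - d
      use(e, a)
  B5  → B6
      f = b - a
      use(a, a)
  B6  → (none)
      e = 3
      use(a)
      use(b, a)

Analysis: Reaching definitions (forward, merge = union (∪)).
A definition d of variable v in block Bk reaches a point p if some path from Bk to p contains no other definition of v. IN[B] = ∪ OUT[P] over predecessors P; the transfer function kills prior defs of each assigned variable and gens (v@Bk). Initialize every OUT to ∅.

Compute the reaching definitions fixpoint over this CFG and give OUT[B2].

Answer: {a@B2, b@B0, d@B1, e@B3, f@B0}

Trace:
Converged values:
  B0:  IN={}  OUT={b@B0, f@B0}
  B1:  IN={a@B2, b@B0, d@B1, e@B3, f@B0}  OUT={a@B1, b@B0, d@B1, e@B3, f@B0}
  B2:  IN={a@B1, b@B0, d@B1, e@B3, f@B0}  OUT={a@B2, b@B0, d@B1, e@B3, f@B0}
  B3:  IN={a@B2, b@B0, d@B1, e@B3, f@B0}  OUT={a@B2, b@B0, d@B1, e@B3, f@B0}
  B4:  IN={a@B2, b@B0, d@B1, e@B3, f@B0}  OUT={a@B4, b@B4, d@B1, e@B3, f@B0}
  B5:  IN={a@B4, b@B4, d@B1, e@B3, f@B0}  OUT={a@B4, b@B4, d@B1, e@B3, f@B5}
  B6:  IN={a@B4, b@B4, d@B1, e@B3, f@B5}  OUT={a@B4, b@B4, d@B1, e@B6, f@B5}

Merge at B2: IN[B2] = OUT[B1] = {a@B1, b@B0, d@B1, e@B3, f@B0}
Applying B2's transfer function to that IN value gives OUT[B2] (row B2 above).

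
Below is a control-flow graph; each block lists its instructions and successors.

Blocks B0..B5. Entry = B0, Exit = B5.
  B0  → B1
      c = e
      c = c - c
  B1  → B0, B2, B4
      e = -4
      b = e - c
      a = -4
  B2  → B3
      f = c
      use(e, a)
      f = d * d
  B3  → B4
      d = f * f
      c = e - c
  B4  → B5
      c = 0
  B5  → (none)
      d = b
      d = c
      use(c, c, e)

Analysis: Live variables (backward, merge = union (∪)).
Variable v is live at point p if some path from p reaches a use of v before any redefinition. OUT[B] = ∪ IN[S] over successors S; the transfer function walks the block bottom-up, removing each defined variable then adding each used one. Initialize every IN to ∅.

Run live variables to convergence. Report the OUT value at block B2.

Per-block solution:
  B0:  IN={d, e}  OUT={c, d}
  B1:  IN={c, d}  OUT={a, b, c, d, e}
  B2:  IN={a, b, c, d, e}  OUT={b, c, e, f}
  B3:  IN={b, c, e, f}  OUT={b, e}
  B4:  IN={b, e}  OUT={b, c, e}
  B5:  IN={b, c, e}  OUT={}

Merge at B2: OUT[B2] = IN[B3] = {b, c, e, f}

Answer: {b, c, e, f}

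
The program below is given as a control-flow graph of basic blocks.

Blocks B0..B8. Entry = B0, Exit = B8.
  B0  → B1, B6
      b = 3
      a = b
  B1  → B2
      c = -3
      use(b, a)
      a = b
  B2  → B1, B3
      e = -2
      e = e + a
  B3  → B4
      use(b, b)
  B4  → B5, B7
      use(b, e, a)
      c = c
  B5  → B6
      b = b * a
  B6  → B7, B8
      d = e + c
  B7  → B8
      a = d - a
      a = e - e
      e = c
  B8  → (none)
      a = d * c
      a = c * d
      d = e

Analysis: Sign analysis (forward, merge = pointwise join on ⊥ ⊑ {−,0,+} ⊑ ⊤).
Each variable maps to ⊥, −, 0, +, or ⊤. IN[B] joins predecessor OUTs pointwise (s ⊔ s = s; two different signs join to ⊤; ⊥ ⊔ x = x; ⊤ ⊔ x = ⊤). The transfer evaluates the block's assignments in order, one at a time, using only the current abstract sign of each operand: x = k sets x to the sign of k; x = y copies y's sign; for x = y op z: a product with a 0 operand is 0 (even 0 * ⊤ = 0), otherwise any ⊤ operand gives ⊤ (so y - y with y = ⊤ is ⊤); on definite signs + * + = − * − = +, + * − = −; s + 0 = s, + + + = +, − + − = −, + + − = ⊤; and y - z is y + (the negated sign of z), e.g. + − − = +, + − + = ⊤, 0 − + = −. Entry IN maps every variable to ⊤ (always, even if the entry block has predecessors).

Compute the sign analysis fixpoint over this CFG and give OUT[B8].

Converged values:
  B0:  IN=(all ⊤)  OUT={a:+, b:+; rest ⊤}
  B1:  IN={a:+, b:+; rest ⊤}  OUT={a:+, b:+, c:-; rest ⊤}
  B2:  IN={a:+, b:+, c:-; rest ⊤}  OUT={a:+, b:+, c:-; rest ⊤}
  B3:  IN={a:+, b:+, c:-; rest ⊤}  OUT={a:+, b:+, c:-; rest ⊤}
  B4:  IN={a:+, b:+, c:-; rest ⊤}  OUT={a:+, b:+, c:-; rest ⊤}
  B5:  IN={a:+, b:+, c:-; rest ⊤}  OUT={a:+, b:+, c:-; rest ⊤}
  B6:  IN={a:+, b:+; rest ⊤}  OUT={a:+, b:+; rest ⊤}
  B7:  IN={a:+, b:+; rest ⊤}  OUT={b:+; rest ⊤}
  B8:  IN={b:+; rest ⊤}  OUT={b:+; rest ⊤}

Merge at B8: IN[B8] = OUT[B6] ⊔ OUT[B7] = {a: ⊤, b: +, c: ⊤, d: ⊤, e: ⊤, f: ⊤}
Applying B8's transfer function to that IN value gives OUT[B8] (row B8 above).

Answer: {a: ⊤, b: +, c: ⊤, d: ⊤, e: ⊤, f: ⊤}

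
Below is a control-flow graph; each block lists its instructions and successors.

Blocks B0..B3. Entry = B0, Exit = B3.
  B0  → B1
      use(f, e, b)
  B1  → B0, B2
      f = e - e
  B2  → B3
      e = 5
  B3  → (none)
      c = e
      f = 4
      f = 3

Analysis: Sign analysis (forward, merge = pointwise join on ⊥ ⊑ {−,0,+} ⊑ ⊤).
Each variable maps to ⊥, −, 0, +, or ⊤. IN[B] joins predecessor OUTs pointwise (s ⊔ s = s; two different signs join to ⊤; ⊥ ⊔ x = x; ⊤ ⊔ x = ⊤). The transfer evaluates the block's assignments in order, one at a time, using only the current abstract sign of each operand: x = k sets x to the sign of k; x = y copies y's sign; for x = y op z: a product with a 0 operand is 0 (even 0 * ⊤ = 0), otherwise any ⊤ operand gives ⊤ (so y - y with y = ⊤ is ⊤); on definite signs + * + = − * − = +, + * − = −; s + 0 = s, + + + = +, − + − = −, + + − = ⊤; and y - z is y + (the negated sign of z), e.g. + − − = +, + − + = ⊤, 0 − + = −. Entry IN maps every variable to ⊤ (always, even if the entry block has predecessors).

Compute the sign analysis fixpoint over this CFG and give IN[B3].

Answer: {a: ⊤, b: ⊤, c: ⊤, d: ⊤, e: +, f: ⊤}

Working:
Per-block solution:
  B0:   IN=(all ⊤)   OUT=(all ⊤)
  B1:   IN=(all ⊤)   OUT=(all ⊤)
  B2:   IN=(all ⊤)   OUT={e:+; rest ⊤}
  B3:   IN={e:+; rest ⊤}   OUT={c:+, e:+, f:+; rest ⊤}

Merge at B3: IN[B3] = OUT[B2] = {a: ⊤, b: ⊤, c: ⊤, d: ⊤, e: +, f: ⊤}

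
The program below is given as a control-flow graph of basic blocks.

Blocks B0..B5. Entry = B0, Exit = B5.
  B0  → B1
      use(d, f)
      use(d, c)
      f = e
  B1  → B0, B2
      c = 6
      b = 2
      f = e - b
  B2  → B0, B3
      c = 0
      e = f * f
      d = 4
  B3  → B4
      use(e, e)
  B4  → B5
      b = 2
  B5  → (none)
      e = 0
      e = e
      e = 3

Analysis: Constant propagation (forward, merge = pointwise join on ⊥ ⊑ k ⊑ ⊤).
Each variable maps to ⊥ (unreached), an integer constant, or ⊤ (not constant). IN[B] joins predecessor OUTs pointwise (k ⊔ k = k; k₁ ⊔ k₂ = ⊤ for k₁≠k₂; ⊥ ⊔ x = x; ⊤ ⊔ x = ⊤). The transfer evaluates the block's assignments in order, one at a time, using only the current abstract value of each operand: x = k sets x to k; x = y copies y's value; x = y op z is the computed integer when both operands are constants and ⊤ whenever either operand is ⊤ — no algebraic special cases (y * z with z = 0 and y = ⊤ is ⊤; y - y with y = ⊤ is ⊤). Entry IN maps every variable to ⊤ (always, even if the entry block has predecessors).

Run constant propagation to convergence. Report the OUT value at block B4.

Per-block solution:
  B0:  IN=(all ⊤)  OUT=(all ⊤)
  B1:  IN=(all ⊤)  OUT={b:2, c:6; rest ⊤}
  B2:  IN={b:2, c:6; rest ⊤}  OUT={b:2, c:0, d:4; rest ⊤}
  B3:  IN={b:2, c:0, d:4; rest ⊤}  OUT={b:2, c:0, d:4; rest ⊤}
  B4:  IN={b:2, c:0, d:4; rest ⊤}  OUT={b:2, c:0, d:4; rest ⊤}
  B5:  IN={b:2, c:0, d:4; rest ⊤}  OUT={b:2, c:0, d:4, e:3; rest ⊤}

Merge at B4: IN[B4] = OUT[B3] = {a: ⊤, b: 2, c: 0, d: 4, e: ⊤, f: ⊤}
Applying B4's transfer function to that IN value gives OUT[B4] (row B4 above).

Answer: {a: ⊤, b: 2, c: 0, d: 4, e: ⊤, f: ⊤}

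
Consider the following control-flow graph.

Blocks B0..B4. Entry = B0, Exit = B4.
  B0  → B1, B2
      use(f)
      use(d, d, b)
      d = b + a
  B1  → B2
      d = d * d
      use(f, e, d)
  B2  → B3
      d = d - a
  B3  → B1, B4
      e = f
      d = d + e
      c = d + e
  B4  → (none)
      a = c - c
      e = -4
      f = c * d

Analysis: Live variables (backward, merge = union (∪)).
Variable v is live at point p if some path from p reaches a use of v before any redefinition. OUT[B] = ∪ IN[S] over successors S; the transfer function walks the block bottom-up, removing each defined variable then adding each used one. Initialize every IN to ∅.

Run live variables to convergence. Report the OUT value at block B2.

Answer: {a, d, f}

Trace:
Per-block solution:
  B0:  IN={a, b, d, e, f}  OUT={a, d, e, f}
  B1:  IN={a, d, e, f}  OUT={a, d, f}
  B2:  IN={a, d, f}  OUT={a, d, f}
  B3:  IN={a, d, f}  OUT={a, c, d, e, f}
  B4:  IN={c, d}  OUT={}

Merge at B2: OUT[B2] = IN[B3] = {a, d, f}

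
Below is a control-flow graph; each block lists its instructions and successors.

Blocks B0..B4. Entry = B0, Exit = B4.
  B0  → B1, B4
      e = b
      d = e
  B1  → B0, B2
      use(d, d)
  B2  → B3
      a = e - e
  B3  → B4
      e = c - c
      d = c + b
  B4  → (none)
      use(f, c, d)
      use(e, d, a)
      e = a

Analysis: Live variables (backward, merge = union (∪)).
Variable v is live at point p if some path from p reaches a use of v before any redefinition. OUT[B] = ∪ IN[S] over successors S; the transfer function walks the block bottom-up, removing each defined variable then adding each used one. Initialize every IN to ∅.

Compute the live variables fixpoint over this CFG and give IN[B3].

Converged values:
  B0:   IN={a, b, c, f}   OUT={a, b, c, d, e, f}
  B1:   IN={a, b, c, d, e, f}   OUT={a, b, c, e, f}
  B2:   IN={b, c, e, f}   OUT={a, b, c, f}
  B3:   IN={a, b, c, f}   OUT={a, c, d, e, f}
  B4:   IN={a, c, d, e, f}   OUT={}

Merge at B3: OUT[B3] = IN[B4] = {a, c, d, e, f}
Applying B3's transfer function to that OUT value gives IN[B3] (row B3 above).

Answer: {a, b, c, f}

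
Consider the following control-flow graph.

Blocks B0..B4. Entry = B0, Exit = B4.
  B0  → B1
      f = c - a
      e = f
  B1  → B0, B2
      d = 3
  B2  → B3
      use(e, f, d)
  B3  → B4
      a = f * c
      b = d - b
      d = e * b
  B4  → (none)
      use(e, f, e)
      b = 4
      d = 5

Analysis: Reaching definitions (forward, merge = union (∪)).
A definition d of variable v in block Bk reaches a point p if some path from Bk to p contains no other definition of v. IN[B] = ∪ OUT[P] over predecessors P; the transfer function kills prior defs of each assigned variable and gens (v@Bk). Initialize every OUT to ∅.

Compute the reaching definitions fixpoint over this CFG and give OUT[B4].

Converged values:
  B0:   IN={d@B1, e@B0, f@B0}   OUT={d@B1, e@B0, f@B0}
  B1:   IN={d@B1, e@B0, f@B0}   OUT={d@B1, e@B0, f@B0}
  B2:   IN={d@B1, e@B0, f@B0}   OUT={d@B1, e@B0, f@B0}
  B3:   IN={d@B1, e@B0, f@B0}   OUT={a@B3, b@B3, d@B3, e@B0, f@B0}
  B4:   IN={a@B3, b@B3, d@B3, e@B0, f@B0}   OUT={a@B3, b@B4, d@B4, e@B0, f@B0}

Merge at B4: IN[B4] = OUT[B3] = {a@B3, b@B3, d@B3, e@B0, f@B0}
Applying B4's transfer function to that IN value gives OUT[B4] (row B4 above).

Answer: {a@B3, b@B4, d@B4, e@B0, f@B0}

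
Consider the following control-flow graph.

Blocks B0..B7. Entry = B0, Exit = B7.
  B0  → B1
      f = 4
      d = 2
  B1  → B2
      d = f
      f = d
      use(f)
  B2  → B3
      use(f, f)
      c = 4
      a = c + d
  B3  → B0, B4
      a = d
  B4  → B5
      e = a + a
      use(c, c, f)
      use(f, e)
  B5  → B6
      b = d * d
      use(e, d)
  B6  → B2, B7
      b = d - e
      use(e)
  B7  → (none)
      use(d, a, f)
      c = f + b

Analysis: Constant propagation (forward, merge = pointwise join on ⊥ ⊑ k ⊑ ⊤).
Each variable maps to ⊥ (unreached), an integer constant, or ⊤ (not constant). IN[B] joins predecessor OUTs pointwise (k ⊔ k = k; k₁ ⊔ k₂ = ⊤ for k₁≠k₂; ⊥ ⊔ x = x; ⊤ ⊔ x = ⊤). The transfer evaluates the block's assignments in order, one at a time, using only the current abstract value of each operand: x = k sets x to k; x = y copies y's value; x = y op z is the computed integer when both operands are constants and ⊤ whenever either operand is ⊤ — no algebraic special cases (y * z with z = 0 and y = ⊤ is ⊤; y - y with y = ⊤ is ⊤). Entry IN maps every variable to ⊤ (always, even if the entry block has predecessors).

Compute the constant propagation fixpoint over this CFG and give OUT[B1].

Answer: {a: ⊤, b: ⊤, c: ⊤, d: 4, e: ⊤, f: 4}

Trace:
Fixpoint table:
  B0:   IN=(all ⊤)   OUT={d:2, f:4; rest ⊤}
  B1:   IN={d:2, f:4; rest ⊤}   OUT={d:4, f:4; rest ⊤}
  B2:   IN={d:4, f:4; rest ⊤}   OUT={a:8, c:4, d:4, f:4; rest ⊤}
  B3:   IN={a:8, c:4, d:4, f:4; rest ⊤}   OUT={a:4, c:4, d:4, f:4; rest ⊤}
  B4:   IN={a:4, c:4, d:4, f:4; rest ⊤}   OUT={a:4, c:4, d:4, e:8, f:4; rest ⊤}
  B5:   IN={a:4, c:4, d:4, e:8, f:4; rest ⊤}   OUT={a:4, b:16, c:4, d:4, e:8, f:4; rest ⊤}
  B6:   IN={a:4, b:16, c:4, d:4, e:8, f:4; rest ⊤}   OUT={a:4, b:-4, c:4, d:4, e:8, f:4; rest ⊤}
  B7:   IN={a:4, b:-4, c:4, d:4, e:8, f:4; rest ⊤}   OUT={a:4, b:-4, c:0, d:4, e:8, f:4; rest ⊤}

Merge at B1: IN[B1] = OUT[B0] = {a: ⊤, b: ⊤, c: ⊤, d: 2, e: ⊤, f: 4}
Applying B1's transfer function to that IN value gives OUT[B1] (row B1 above).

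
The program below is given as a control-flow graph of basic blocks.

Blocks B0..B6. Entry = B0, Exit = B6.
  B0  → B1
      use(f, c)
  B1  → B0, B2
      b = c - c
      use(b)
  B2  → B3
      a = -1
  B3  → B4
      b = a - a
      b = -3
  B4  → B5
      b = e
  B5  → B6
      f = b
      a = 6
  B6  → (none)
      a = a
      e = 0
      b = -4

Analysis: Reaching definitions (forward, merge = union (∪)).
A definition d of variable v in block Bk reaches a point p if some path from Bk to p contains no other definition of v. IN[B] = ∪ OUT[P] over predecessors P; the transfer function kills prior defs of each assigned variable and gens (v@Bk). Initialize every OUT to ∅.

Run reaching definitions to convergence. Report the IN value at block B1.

Per-block solution:
  B0:  IN={b@B1}  OUT={b@B1}
  B1:  IN={b@B1}  OUT={b@B1}
  B2:  IN={b@B1}  OUT={a@B2, b@B1}
  B3:  IN={a@B2, b@B1}  OUT={a@B2, b@B3}
  B4:  IN={a@B2, b@B3}  OUT={a@B2, b@B4}
  B5:  IN={a@B2, b@B4}  OUT={a@B5, b@B4, f@B5}
  B6:  IN={a@B5, b@B4, f@B5}  OUT={a@B6, b@B6, e@B6, f@B5}

Merge at B1: IN[B1] = OUT[B0] = {b@B1}

Answer: {b@B1}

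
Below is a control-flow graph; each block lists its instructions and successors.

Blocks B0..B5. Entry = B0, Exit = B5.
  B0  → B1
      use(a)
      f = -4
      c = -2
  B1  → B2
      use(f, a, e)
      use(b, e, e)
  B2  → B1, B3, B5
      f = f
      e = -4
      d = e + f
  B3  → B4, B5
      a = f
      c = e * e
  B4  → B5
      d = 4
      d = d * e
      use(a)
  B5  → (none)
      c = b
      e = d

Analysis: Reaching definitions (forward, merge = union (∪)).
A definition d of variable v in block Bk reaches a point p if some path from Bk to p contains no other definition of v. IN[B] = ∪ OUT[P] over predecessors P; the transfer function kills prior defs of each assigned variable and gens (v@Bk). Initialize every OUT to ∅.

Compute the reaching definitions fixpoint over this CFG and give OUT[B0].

Answer: {c@B0, f@B0}

Working:
Fixpoint table:
  B0: | IN={} | OUT={c@B0, f@B0}
  B1: | IN={c@B0, d@B2, e@B2, f@B0, f@B2} | OUT={c@B0, d@B2, e@B2, f@B0, f@B2}
  B2: | IN={c@B0, d@B2, e@B2, f@B0, f@B2} | OUT={c@B0, d@B2, e@B2, f@B2}
  B3: | IN={c@B0, d@B2, e@B2, f@B2} | OUT={a@B3, c@B3, d@B2, e@B2, f@B2}
  B4: | IN={a@B3, c@B3, d@B2, e@B2, f@B2} | OUT={a@B3, c@B3, d@B4, e@B2, f@B2}
  B5: | IN={a@B3, c@B0, c@B3, d@B2, d@B4, e@B2, f@B2} | OUT={a@B3, c@B5, d@B2, d@B4, e@B5, f@B2}

B0 is the boundary node: IN[B0] = {}
Applying B0's transfer function to that IN value gives OUT[B0] (row B0 above).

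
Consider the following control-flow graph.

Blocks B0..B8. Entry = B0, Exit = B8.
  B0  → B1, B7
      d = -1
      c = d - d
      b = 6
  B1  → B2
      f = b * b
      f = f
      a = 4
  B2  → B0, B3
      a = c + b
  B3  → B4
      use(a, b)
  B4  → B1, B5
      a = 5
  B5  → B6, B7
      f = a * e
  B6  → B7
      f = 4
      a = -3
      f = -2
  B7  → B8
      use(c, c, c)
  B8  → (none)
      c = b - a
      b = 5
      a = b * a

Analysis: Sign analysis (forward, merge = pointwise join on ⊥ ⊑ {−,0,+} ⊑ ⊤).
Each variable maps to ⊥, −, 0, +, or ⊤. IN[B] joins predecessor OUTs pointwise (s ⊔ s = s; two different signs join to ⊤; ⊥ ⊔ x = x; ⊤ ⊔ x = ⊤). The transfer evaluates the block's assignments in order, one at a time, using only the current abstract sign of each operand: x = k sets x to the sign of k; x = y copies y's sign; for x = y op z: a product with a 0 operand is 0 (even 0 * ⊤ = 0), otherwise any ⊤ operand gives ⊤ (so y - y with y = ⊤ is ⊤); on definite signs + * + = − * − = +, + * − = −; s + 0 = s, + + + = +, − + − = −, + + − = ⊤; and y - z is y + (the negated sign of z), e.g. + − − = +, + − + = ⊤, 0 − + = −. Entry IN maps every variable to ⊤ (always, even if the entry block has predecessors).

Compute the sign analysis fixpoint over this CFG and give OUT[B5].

Fixpoint table:
  B0:   IN=(all ⊤)   OUT={b:+, d:-; rest ⊤}
  B1:   IN={b:+, d:-; rest ⊤}   OUT={a:+, b:+, d:-, f:+; rest ⊤}
  B2:   IN={a:+, b:+, d:-, f:+; rest ⊤}   OUT={b:+, d:-, f:+; rest ⊤}
  B3:   IN={b:+, d:-, f:+; rest ⊤}   OUT={b:+, d:-, f:+; rest ⊤}
  B4:   IN={b:+, d:-, f:+; rest ⊤}   OUT={a:+, b:+, d:-, f:+; rest ⊤}
  B5:   IN={a:+, b:+, d:-, f:+; rest ⊤}   OUT={a:+, b:+, d:-; rest ⊤}
  B6:   IN={a:+, b:+, d:-; rest ⊤}   OUT={a:-, b:+, d:-, f:-; rest ⊤}
  B7:   IN={b:+, d:-; rest ⊤}   OUT={b:+, d:-; rest ⊤}
  B8:   IN={b:+, d:-; rest ⊤}   OUT={b:+, d:-; rest ⊤}

Merge at B5: IN[B5] = OUT[B4] = {a: +, b: +, c: ⊤, d: -, e: ⊤, f: +}
Applying B5's transfer function to that IN value gives OUT[B5] (row B5 above).

Answer: {a: +, b: +, c: ⊤, d: -, e: ⊤, f: ⊤}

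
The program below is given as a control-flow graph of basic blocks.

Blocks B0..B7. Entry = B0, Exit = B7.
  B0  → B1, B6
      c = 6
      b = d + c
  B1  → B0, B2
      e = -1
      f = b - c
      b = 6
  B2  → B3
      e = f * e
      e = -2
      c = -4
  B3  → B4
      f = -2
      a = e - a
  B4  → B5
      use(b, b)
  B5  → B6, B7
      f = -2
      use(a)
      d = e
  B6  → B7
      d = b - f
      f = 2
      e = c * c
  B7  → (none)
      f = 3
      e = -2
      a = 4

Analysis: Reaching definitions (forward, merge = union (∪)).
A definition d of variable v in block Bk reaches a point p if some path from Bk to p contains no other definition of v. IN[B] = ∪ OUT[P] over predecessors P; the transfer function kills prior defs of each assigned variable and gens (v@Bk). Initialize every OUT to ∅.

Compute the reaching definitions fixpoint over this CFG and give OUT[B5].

Answer: {a@B3, b@B1, c@B2, d@B5, e@B2, f@B5}

Trace:
Per-block solution:
  B0:  IN={b@B1, c@B0, e@B1, f@B1}  OUT={b@B0, c@B0, e@B1, f@B1}
  B1:  IN={b@B0, c@B0, e@B1, f@B1}  OUT={b@B1, c@B0, e@B1, f@B1}
  B2:  IN={b@B1, c@B0, e@B1, f@B1}  OUT={b@B1, c@B2, e@B2, f@B1}
  B3:  IN={b@B1, c@B2, e@B2, f@B1}  OUT={a@B3, b@B1, c@B2, e@B2, f@B3}
  B4:  IN={a@B3, b@B1, c@B2, e@B2, f@B3}  OUT={a@B3, b@B1, c@B2, e@B2, f@B3}
  B5:  IN={a@B3, b@B1, c@B2, e@B2, f@B3}  OUT={a@B3, b@B1, c@B2, d@B5, e@B2, f@B5}
  B6:  IN={a@B3, b@B0, b@B1, c@B0, c@B2, d@B5, e@B1, e@B2, f@B1, f@B5}  OUT={a@B3, b@B0, b@B1, c@B0, c@B2, d@B6, e@B6, f@B6}
  B7:  IN={a@B3, b@B0, b@B1, c@B0, c@B2, d@B5, d@B6, e@B2, e@B6, f@B5, f@B6}  OUT={a@B7, b@B0, b@B1, c@B0, c@B2, d@B5, d@B6, e@B7, f@B7}

Merge at B5: IN[B5] = OUT[B4] = {a@B3, b@B1, c@B2, e@B2, f@B3}
Applying B5's transfer function to that IN value gives OUT[B5] (row B5 above).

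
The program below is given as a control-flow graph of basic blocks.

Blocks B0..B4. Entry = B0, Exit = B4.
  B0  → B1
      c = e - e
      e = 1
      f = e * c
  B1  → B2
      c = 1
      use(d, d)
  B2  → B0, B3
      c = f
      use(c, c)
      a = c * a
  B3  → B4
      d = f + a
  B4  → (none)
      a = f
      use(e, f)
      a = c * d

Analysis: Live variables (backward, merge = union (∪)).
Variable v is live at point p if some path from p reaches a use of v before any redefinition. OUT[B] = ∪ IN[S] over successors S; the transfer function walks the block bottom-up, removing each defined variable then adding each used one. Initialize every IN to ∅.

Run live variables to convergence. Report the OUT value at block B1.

Answer: {a, d, e, f}

Trace:
Per-block solution:
  B0:  IN={a, d, e}  OUT={a, d, e, f}
  B1:  IN={a, d, e, f}  OUT={a, d, e, f}
  B2:  IN={a, d, e, f}  OUT={a, c, d, e, f}
  B3:  IN={a, c, e, f}  OUT={c, d, e, f}
  B4:  IN={c, d, e, f}  OUT={}

Merge at B1: OUT[B1] = IN[B2] = {a, d, e, f}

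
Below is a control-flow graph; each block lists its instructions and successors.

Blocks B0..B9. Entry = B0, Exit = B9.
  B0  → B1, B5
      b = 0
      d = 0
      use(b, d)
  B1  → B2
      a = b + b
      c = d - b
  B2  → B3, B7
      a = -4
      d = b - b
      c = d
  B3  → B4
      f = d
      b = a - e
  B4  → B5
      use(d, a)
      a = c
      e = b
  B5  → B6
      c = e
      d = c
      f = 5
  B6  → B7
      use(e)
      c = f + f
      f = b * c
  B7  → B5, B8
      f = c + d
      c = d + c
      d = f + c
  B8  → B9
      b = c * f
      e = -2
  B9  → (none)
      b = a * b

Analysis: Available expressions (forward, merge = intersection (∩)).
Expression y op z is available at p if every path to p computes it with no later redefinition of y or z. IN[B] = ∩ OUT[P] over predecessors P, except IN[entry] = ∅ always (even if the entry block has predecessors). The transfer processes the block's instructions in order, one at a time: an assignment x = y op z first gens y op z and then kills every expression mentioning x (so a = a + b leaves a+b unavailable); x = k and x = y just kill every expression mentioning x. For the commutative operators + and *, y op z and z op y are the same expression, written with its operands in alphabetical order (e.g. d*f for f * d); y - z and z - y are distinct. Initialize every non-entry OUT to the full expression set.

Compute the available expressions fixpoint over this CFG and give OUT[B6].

Converged values:
  B0:   IN={}   OUT={}
  B1:   IN={}   OUT={b+b, d-b}
  B2:   IN={b+b, d-b}   OUT={b+b, b-b}
  B3:   IN={b+b, b-b}   OUT={a-e}
  B4:   IN={a-e}   OUT={}
  B5:   IN={}   OUT={}
  B6:   IN={}   OUT={b*c}
  B7:   IN={}   OUT={c+f}
  B8:   IN={c+f}   OUT={c*f, c+f}
  B9:   IN={c*f, c+f}   OUT={c*f, c+f}

Merge at B6: IN[B6] = OUT[B5] = {}
Applying B6's transfer function to that IN value gives OUT[B6] (row B6 above).

Answer: {b*c}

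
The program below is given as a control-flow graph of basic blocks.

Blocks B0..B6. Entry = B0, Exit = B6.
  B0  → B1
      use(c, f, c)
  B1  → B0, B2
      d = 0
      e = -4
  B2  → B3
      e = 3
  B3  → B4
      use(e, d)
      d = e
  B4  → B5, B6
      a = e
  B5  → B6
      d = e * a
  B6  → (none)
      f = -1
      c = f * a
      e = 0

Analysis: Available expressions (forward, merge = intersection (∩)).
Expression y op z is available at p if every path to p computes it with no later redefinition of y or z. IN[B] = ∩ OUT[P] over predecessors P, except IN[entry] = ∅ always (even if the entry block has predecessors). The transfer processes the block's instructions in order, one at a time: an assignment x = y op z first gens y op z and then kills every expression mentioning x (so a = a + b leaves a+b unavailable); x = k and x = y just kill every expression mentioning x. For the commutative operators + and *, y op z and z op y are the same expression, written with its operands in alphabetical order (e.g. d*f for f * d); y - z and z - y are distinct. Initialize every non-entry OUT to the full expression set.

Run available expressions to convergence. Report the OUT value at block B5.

Answer: {a*e}

Derivation:
Converged values:
  B0: | IN={} | OUT={}
  B1: | IN={} | OUT={}
  B2: | IN={} | OUT={}
  B3: | IN={} | OUT={}
  B4: | IN={} | OUT={}
  B5: | IN={} | OUT={a*e}
  B6: | IN={} | OUT={a*f}

Merge at B5: IN[B5] = OUT[B4] = {}
Applying B5's transfer function to that IN value gives OUT[B5] (row B5 above).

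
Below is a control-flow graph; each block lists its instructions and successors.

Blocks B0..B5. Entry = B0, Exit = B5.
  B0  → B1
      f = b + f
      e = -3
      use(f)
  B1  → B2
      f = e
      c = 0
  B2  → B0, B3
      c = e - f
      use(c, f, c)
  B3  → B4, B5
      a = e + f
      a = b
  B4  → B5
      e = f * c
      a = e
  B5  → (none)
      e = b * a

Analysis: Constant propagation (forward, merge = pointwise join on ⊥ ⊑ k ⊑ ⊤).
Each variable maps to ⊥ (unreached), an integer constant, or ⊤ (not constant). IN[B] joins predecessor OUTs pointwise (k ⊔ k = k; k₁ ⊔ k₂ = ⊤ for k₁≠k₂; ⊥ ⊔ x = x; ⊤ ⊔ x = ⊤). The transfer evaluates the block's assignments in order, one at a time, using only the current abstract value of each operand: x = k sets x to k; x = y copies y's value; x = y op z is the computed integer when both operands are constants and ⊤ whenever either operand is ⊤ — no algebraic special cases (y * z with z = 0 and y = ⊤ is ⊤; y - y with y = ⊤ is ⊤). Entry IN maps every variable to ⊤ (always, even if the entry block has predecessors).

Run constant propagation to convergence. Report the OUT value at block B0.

Fixpoint table:
  B0: | IN=(all ⊤) | OUT={e:-3; rest ⊤}
  B1: | IN={e:-3; rest ⊤} | OUT={c:0, e:-3, f:-3; rest ⊤}
  B2: | IN={c:0, e:-3, f:-3; rest ⊤} | OUT={c:0, e:-3, f:-3; rest ⊤}
  B3: | IN={c:0, e:-3, f:-3; rest ⊤} | OUT={c:0, e:-3, f:-3; rest ⊤}
  B4: | IN={c:0, e:-3, f:-3; rest ⊤} | OUT={a:0, c:0, e:0, f:-3; rest ⊤}
  B5: | IN={c:0, f:-3; rest ⊤} | OUT={c:0, f:-3; rest ⊤}

Merge at B0 (entry node, so the boundary value (all ⊤) is joined with the incoming edge(s)): IN[B0] = (all ⊤) ⊔ OUT[B2] = {a: ⊤, b: ⊤, c: ⊤, d: ⊤, e: ⊤, f: ⊤}
Applying B0's transfer function to that IN value gives OUT[B0] (row B0 above).

Answer: {a: ⊤, b: ⊤, c: ⊤, d: ⊤, e: -3, f: ⊤}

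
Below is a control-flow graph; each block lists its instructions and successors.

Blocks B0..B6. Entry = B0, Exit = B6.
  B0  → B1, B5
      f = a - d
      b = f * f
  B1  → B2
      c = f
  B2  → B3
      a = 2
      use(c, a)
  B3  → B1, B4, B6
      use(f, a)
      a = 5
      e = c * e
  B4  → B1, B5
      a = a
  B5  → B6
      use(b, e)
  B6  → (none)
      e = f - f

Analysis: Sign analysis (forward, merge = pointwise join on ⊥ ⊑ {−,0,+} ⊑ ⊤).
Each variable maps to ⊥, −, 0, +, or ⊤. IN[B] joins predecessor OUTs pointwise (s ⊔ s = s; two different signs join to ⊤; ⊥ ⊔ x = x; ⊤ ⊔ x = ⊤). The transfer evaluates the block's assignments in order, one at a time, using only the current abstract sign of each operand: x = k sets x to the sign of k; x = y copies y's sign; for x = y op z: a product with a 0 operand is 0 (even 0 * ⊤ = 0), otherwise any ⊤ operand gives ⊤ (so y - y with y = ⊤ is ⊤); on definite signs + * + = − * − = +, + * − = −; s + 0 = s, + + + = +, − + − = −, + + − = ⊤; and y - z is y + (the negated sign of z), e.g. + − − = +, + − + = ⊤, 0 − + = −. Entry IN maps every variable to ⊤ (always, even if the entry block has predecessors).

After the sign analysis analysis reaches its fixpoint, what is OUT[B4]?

Per-block solution:
  B0:  IN=(all ⊤)  OUT=(all ⊤)
  B1:  IN=(all ⊤)  OUT=(all ⊤)
  B2:  IN=(all ⊤)  OUT={a:+; rest ⊤}
  B3:  IN={a:+; rest ⊤}  OUT={a:+; rest ⊤}
  B4:  IN={a:+; rest ⊤}  OUT={a:+; rest ⊤}
  B5:  IN=(all ⊤)  OUT=(all ⊤)
  B6:  IN=(all ⊤)  OUT=(all ⊤)

Merge at B4: IN[B4] = OUT[B3] = {a: +, b: ⊤, c: ⊤, d: ⊤, e: ⊤, f: ⊤}
Applying B4's transfer function to that IN value gives OUT[B4] (row B4 above).

Answer: {a: +, b: ⊤, c: ⊤, d: ⊤, e: ⊤, f: ⊤}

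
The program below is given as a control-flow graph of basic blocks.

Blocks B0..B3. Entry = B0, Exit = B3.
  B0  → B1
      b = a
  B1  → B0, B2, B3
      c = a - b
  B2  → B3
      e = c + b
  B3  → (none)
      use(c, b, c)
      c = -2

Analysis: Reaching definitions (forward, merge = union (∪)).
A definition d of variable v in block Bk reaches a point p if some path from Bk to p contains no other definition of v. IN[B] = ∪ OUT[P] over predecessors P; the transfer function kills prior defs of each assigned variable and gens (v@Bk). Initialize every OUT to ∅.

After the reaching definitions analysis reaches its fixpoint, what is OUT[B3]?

Per-block solution:
  B0: | IN={b@B0, c@B1} | OUT={b@B0, c@B1}
  B1: | IN={b@B0, c@B1} | OUT={b@B0, c@B1}
  B2: | IN={b@B0, c@B1} | OUT={b@B0, c@B1, e@B2}
  B3: | IN={b@B0, c@B1, e@B2} | OUT={b@B0, c@B3, e@B2}

Merge at B3: IN[B3] = OUT[B1] ⊔ OUT[B2] = {b@B0, c@B1, e@B2}
Applying B3's transfer function to that IN value gives OUT[B3] (row B3 above).

Answer: {b@B0, c@B3, e@B2}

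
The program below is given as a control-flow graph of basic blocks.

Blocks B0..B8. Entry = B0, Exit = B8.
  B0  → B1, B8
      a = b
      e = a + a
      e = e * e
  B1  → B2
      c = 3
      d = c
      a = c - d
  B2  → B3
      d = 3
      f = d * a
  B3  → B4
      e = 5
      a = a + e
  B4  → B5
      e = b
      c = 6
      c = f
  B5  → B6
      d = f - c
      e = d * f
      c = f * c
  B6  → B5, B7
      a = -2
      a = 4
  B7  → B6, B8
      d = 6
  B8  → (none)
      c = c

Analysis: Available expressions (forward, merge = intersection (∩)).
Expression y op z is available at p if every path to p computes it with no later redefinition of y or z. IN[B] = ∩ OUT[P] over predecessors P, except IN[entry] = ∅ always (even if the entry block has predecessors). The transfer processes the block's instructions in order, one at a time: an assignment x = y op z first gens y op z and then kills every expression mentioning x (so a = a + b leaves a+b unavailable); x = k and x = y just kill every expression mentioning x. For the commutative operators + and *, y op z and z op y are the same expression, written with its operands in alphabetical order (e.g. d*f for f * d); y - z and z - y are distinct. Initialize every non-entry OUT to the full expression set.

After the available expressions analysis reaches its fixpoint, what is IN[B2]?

Per-block solution:
  B0:  IN={}  OUT={a+a}
  B1:  IN={a+a}  OUT={c-d}
  B2:  IN={c-d}  OUT={a*d}
  B3:  IN={a*d}  OUT={}
  B4:  IN={}  OUT={}
  B5:  IN={}  OUT={d*f}
  B6:  IN={}  OUT={}
  B7:  IN={}  OUT={}
  B8:  IN={}  OUT={}

Merge at B2: IN[B2] = OUT[B1] = {c-d}

Answer: {c-d}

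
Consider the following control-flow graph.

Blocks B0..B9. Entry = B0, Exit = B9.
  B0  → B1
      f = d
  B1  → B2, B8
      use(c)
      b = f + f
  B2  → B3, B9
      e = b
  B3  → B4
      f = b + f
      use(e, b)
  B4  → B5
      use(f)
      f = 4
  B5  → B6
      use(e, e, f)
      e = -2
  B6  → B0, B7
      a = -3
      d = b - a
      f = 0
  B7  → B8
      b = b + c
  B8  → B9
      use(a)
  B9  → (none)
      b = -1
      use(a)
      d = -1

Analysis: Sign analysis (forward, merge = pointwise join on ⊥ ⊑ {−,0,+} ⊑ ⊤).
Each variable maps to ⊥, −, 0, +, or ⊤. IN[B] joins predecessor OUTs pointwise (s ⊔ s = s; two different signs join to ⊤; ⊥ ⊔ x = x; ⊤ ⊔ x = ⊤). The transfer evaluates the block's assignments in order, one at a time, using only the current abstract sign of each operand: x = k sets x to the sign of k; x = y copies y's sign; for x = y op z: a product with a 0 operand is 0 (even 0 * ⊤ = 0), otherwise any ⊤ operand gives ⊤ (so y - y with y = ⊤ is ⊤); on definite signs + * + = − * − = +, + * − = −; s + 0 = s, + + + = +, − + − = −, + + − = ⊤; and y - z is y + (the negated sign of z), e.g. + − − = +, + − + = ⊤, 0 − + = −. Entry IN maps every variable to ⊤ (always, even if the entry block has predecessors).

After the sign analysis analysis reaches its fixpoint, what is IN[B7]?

Answer: {a: -, b: ⊤, c: ⊤, d: ⊤, e: -, f: 0}

Working:
Fixpoint table:
  B0:   IN=(all ⊤)   OUT=(all ⊤)
  B1:   IN=(all ⊤)   OUT=(all ⊤)
  B2:   IN=(all ⊤)   OUT=(all ⊤)
  B3:   IN=(all ⊤)   OUT=(all ⊤)
  B4:   IN=(all ⊤)   OUT={f:+; rest ⊤}
  B5:   IN={f:+; rest ⊤}   OUT={e:-, f:+; rest ⊤}
  B6:   IN={e:-, f:+; rest ⊤}   OUT={a:-, e:-, f:0; rest ⊤}
  B7:   IN={a:-, e:-, f:0; rest ⊤}   OUT={a:-, e:-, f:0; rest ⊤}
  B8:   IN=(all ⊤)   OUT=(all ⊤)
  B9:   IN=(all ⊤)   OUT={b:-, d:-; rest ⊤}

Merge at B7: IN[B7] = OUT[B6] = {a: -, b: ⊤, c: ⊤, d: ⊤, e: -, f: 0}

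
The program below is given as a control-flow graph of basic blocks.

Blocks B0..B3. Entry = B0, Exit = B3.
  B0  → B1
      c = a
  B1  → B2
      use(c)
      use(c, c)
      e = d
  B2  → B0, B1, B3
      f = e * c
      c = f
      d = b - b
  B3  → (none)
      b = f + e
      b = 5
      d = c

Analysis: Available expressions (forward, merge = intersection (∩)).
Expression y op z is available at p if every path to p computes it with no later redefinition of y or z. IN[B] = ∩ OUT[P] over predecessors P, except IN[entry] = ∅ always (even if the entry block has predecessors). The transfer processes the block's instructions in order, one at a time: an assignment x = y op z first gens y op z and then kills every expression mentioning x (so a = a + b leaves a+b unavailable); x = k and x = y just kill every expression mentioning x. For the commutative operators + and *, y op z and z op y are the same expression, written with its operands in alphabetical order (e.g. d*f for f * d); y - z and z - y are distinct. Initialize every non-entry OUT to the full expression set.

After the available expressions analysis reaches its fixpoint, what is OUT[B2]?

Fixpoint table:
  B0:   IN={}   OUT={}
  B1:   IN={}   OUT={}
  B2:   IN={}   OUT={b-b}
  B3:   IN={b-b}   OUT={e+f}

Merge at B2: IN[B2] = OUT[B1] = {}
Applying B2's transfer function to that IN value gives OUT[B2] (row B2 above).

Answer: {b-b}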